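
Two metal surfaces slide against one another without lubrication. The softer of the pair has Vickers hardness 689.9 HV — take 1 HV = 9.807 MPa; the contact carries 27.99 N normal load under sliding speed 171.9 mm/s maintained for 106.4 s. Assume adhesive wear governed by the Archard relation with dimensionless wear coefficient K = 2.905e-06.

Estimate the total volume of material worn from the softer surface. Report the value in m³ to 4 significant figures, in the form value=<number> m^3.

Intermediates are printed rounded. The algebra runs at full float precision, and a single final rounding to 4 significant digits.
Sliding speed v = 171.9 mm/s = 0.1719 m/s. Sliding distance L = v·t = 0.1719 m/s × 106.4 s = 18.29 m.
Hardness H = 689.9 HV × 9.807 MPa/HV = 6766 MPa = 6.766e+09 Pa.
Working in SI base units: W = 27.99 N, H = 6.766e+09 Pa, K = 2.905e-06.
Archard relation: V = K·W·L/H = 2.905e-06 · 27.99 · 18.29 / 6.766e+09 = 2.198e-13 m³.

value=2.198e-13 m^3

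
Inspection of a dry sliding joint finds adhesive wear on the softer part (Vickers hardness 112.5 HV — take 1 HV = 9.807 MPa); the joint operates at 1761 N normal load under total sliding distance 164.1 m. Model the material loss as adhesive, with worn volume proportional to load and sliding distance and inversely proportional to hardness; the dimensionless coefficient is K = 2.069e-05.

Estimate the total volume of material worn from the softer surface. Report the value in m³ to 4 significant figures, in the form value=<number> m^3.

value=5.419e-09 m^3

Each operation maintains full float precision — the intermediates are shown rounded, and one last rounding to four significant digits.
Hardness H = 112.5 HV × 9.807 MPa/HV = 1103 MPa = 1.103e+09 Pa.
SI base units throughout: W = 1761 N, H = 1.103e+09 Pa, K = 2.069e-05.
Apply Archard: V = K·W·L/H = 2.069e-05 · 1761 · 164.1 / 1.103e+09 = 5.419e-09 m³.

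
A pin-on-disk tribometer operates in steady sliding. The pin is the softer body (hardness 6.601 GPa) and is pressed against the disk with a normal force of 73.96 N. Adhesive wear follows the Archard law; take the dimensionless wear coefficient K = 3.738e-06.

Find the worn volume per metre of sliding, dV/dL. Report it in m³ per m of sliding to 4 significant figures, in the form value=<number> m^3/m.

value=4.188e-14 m^3/m

All arithmetic carries full float precision; printed values are rounded — rounded just once: four significant figures.
Hardness H = 6.601 GPa = 6.601e+09 Pa.
Expressed in SI base units: W = 73.96 N, H = 6.601e+09 Pa, K = 3.738e-06.
Wear rate dV/dL = K·W/H (independent of L): 3.738e-06 · 73.96 / 6.601e+09 = 4.188e-14 m³/m.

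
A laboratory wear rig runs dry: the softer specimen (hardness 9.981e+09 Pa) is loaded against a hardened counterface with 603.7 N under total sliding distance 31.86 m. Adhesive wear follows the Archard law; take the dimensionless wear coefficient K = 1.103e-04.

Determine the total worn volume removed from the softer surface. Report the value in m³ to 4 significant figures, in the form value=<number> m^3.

The intermediates are shown rounded — every step runs at exact precision; a single final rounding, at 4 significant figures.
Expressed in SI base units: W = 603.7 N, H = 9.981e+09 Pa, K = 1.103e-04.
Archard volume V = K·W·L/H = 1.103e-04 · 603.7 · 31.86 / 9.981e+09 = 2.126e-10 m³.

value=2.126e-10 m^3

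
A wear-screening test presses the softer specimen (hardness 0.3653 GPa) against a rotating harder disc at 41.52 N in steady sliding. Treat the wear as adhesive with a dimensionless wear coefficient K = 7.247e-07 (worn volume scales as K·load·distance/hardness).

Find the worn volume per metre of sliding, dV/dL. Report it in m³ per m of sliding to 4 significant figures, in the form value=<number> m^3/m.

Each operation keeps full precision — shown intermediates are rounded, and one last rounding: 4 significant digits.
Convert: Hardness H = 0.3653 GPa = 3.653e+08 Pa.
In SI base units, W = 41.52 N, H = 3.653e+08 Pa, K = 7.247e-07.
Volumetric rate dV/dL = K·W/H (no L dependence): 7.247e-07 · 41.52 / 3.653e+08 = 8.237e-14 m³/m.

value=8.237e-14 m^3/m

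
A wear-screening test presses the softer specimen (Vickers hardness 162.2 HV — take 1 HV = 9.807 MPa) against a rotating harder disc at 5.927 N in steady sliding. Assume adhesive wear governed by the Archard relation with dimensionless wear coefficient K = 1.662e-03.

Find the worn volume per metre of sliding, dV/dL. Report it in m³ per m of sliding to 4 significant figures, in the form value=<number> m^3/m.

value=6.193e-12 m^3/m

The intermediates appear rounded — the algebra runs at full precision, and a single final rounding, at four significant figures.
Hardness H = 162.2 HV × 9.807 MPa/HV = 1591 MPa = 1.591e+09 Pa.
Collected in SI base units: W = 5.927 N, H = 1.591e+09 Pa, K = 1.662e-03.
Volumetric rate dV/dL = K·W/H — distance-free: 1.662e-03 · 5.927 / 1.591e+09 = 6.193e-12 m³/m.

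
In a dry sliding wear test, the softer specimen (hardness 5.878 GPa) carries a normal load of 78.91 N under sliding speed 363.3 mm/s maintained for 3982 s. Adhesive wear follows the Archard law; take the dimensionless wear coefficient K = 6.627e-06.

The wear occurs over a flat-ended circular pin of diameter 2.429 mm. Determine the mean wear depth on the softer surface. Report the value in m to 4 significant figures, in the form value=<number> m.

value=2.777e-05 m

All arithmetic holds full float precision. Intermediates appear rounded; rounded once at the end, at four significant figures.
Sliding speed v = 363.3 mm/s = 0.3633 m/s. The distance L = v·t = 0.3633 m/s × 3982 s = 1447 m.
Hardness H = 5.878 GPa = 5.878e+09 Pa.
Pin diameter d = 2.429 mm = 0.002429 m. Contact area A = π·d²/4 = π·(0.002429 m)²/4 = 4.634e-06 m².
In SI base units, W = 78.91 N, H = 5.878e+09 Pa, K = 6.627e-06.
Volume removed: V = K·W·L/H = 6.627e-06 · 78.91 · 1447 / 5.878e+09 = 1.287e-10 m³.
Mean depth h = V/A = 1.287e-10 / 4.634e-06 = 2.777e-05 m.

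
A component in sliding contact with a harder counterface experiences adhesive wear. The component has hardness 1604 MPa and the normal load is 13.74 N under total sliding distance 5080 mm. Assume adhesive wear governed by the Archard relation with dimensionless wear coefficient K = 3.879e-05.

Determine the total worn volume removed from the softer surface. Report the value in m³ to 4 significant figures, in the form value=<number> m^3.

The algebra holds full precision, and intermediates are printed rounded; rounded just once, at 4 significant digits.
Convert: Sliding distance L = 5080 mm = 5.080 m.
Convert: Hardness H = 1604 MPa = 1.604e+09 Pa.
In SI base units, W = 13.74 N, H = 1.604e+09 Pa, K = 3.879e-05.
The Archard volume V = K·W·L/H = 3.879e-05 · 13.74 · 5.080 / 1.604e+09 = 1.688e-12 m³.

value=1.688e-12 m^3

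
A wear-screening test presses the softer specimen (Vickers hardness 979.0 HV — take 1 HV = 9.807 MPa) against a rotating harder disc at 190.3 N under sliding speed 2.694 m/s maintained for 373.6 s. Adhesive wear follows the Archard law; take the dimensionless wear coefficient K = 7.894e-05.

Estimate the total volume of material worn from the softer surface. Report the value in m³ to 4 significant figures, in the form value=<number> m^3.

value=1.575e-09 m^3

All working math holds full precision; intermediates appear rounded; rounded once at the end, at 4 significant figures.
Convert: Path length L = v·t = 2.694 m/s × 373.6 s = 1006 m.
Convert: Hardness H = 979.0 HV × 9.807 MPa/HV = 9601 MPa = 9.601e+09 Pa.
Working in SI base units: W = 190.3 N, H = 9.601e+09 Pa, K = 7.894e-05.
The Archard volume V = K·W·L/H = 7.894e-05 · 190.3 · 1006 / 9.601e+09 = 1.575e-09 m³.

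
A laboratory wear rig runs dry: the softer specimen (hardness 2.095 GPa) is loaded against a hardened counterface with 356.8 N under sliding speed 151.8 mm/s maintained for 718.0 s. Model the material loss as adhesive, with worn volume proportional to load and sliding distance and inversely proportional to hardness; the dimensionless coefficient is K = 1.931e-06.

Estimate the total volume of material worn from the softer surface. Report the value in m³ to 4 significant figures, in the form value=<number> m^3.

Printed values are rounded — the algebra runs at full precision, and rounded once at the end, at four significant digits.
Convert: Sliding speed v = 151.8 mm/s = 0.1518 m/s. Path length L = v·t = 0.1518 m/s × 718.0 s = 109.0 m.
Convert: Hardness H = 2.095 GPa = 2.095e+09 Pa.
In SI base units, W = 356.8 N, H = 2.095e+09 Pa, K = 1.931e-06.
Apply Archard: V = K·W·L/H = 1.931e-06 · 356.8 · 109.0 / 2.095e+09 = 3.584e-11 m³.

value=3.584e-11 m^3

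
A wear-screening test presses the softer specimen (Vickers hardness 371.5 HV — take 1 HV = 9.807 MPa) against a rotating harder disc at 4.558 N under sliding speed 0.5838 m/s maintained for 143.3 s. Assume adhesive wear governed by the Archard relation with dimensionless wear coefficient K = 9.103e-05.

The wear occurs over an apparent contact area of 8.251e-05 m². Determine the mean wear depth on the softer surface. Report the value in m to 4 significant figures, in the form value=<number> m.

value=1.155e-07 m

All arithmetic runs at full float precision — intermediate values are printed rounded — a lone final rounding, at four significant figures.
Convert: Sliding distance L = v·t = 0.5838 m/s × 143.3 s = 83.66 m.
Convert: Hardness H = 371.5 HV × 9.807 MPa/HV = 3643 MPa = 3.643e+09 Pa.
Collected in SI base units: W = 4.558 N, H = 3.643e+09 Pa, K = 9.103e-05.
By Archard's law, V = K·W·L/H = 9.103e-05 · 4.558 · 83.66 / 3.643e+09 = 9.527e-12 m³.
Depth of wear h = V/A = 9.527e-12 / 8.251e-05 = 1.155e-07 m.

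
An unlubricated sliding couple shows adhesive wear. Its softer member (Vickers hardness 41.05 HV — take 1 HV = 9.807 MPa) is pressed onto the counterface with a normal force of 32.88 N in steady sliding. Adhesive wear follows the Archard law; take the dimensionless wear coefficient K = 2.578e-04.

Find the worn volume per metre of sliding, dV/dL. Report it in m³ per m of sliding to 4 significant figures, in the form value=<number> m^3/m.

Intermediates are displayed rounded, and the computation maintains full precision; rounded once at the end, at four significant digits.
Hardness H = 41.05 HV × 9.807 MPa/HV = 402.6 MPa = 4.026e+08 Pa.
As SI base values: W = 32.88 N, H = 4.026e+08 Pa, K = 2.578e-04.
Wear rate dV/dL = K·W/H — distance-free: 2.578e-04 · 32.88 / 4.026e+08 = 2.106e-11 m³/m.

value=2.106e-11 m^3/m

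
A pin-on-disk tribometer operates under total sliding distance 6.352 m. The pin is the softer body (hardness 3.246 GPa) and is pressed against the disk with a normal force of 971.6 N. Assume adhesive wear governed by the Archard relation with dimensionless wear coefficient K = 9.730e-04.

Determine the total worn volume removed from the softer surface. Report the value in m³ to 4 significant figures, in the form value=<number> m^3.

value=1.850e-09 m^3

Every step maintains exact precision — intermediate values are printed rounded. Rounded just once: 4 significant figures.
Convert: Hardness H = 3.246 GPa = 3.246e+09 Pa.
As SI base values: W = 971.6 N, H = 3.246e+09 Pa, K = 9.730e-04.
Archard volume V = K·W·L/H = 9.730e-04 · 971.6 · 6.352 / 3.246e+09 = 1.850e-09 m³.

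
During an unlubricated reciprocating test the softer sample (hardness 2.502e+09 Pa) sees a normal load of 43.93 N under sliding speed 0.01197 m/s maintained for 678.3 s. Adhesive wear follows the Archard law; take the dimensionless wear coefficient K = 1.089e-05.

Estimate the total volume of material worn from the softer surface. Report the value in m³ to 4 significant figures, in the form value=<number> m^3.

Every step maintains full float precision; the intermediates are printed rounded, and rounded just once to four significant figures.
Convert: Distance covered L = v·t = 0.01197 m/s × 678.3 s = 8.119 m.
Expressed in SI base units: W = 43.93 N, H = 2.502e+09 Pa, K = 1.089e-05.
The Archard volume V = K·W·L/H = 1.089e-05 · 43.93 · 8.119 / 2.502e+09 = 1.552e-12 m³.

value=1.552e-12 m^3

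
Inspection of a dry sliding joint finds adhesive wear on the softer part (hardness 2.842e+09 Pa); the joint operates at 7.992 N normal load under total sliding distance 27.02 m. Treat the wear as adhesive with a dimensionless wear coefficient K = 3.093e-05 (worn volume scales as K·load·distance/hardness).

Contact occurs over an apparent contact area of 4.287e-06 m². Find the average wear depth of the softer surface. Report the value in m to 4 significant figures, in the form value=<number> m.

value=5.482e-07 m

Each operation holds full float precision — the intermediates appear rounded; one last rounding, at four significant figures.
Working in SI base units: W = 7.992 N, H = 2.842e+09 Pa, K = 3.093e-05.
Volume removed: V = K·W·L/H = 3.093e-05 · 7.992 · 27.02 / 2.842e+09 = 2.350e-12 m³.
Depth h = V/A = 2.350e-12 / 4.287e-06 = 5.482e-07 m.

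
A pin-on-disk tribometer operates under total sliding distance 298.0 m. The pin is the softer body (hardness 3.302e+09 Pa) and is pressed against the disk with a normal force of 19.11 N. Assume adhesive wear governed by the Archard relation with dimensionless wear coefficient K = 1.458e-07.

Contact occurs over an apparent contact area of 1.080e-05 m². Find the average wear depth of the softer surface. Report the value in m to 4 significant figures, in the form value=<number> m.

value=2.328e-08 m

Intermediates are shown rounded; the algebra runs at full precision — one last rounding to 4 significant figures.
As SI base values: W = 19.11 N, H = 3.302e+09 Pa, K = 1.458e-07.
The Archard volume V = K·W·L/H = 1.458e-07 · 19.11 · 298.0 / 3.302e+09 = 2.515e-13 m³.
Mean wear depth h = V/A = 2.515e-13 / 1.080e-05 = 2.328e-08 m.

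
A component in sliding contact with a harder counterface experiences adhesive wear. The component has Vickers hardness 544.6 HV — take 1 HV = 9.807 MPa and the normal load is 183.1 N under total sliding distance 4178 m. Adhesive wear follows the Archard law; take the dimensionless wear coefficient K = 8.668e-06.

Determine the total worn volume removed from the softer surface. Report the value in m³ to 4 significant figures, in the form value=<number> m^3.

value=1.242e-09 m^3

Shown intermediates are rounded — the algebra runs at full float precision. Rounded once at the end, at 4 significant figures.
Hardness H = 544.6 HV × 9.807 MPa/HV = 5341 MPa = 5.341e+09 Pa.
Working in SI base units: W = 183.1 N, H = 5.341e+09 Pa, K = 8.668e-06.
Apply Archard: V = K·W·L/H = 8.668e-06 · 183.1 · 4178 / 5.341e+09 = 1.242e-09 m³.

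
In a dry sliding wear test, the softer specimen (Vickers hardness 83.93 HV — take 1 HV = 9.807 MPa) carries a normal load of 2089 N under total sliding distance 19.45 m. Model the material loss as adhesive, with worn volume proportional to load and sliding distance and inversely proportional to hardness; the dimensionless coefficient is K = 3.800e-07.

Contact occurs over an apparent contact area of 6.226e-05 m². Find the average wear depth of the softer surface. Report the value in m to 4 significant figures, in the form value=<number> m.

value=3.013e-07 m

Printed values are rounded, and each operation maintains full float precision. Rounded just once: four significant digits.
Hardness H = 83.93 HV × 9.807 MPa/HV = 823.1 MPa = 8.231e+08 Pa.
In SI base units: W = 2089 N, H = 8.231e+08 Pa, K = 3.800e-07.
Apply Archard: V = K·W·L/H = 3.800e-07 · 2089 · 19.45 / 8.231e+08 = 1.876e-11 m³.
Depth of wear h = V/A = 1.876e-11 / 6.226e-05 = 3.013e-07 m.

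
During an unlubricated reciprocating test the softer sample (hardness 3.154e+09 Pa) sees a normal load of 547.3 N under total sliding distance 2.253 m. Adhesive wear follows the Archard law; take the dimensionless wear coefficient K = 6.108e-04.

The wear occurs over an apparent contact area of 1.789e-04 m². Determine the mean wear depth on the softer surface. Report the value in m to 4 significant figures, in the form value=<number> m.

value=1.335e-06 m

Each operation holds exact precision. Quoted intermediates are rounded — one last rounding: 4 significant figures.
In SI base units: W = 547.3 N, H = 3.154e+09 Pa, K = 6.108e-04.
Archard relation: V = K·W·L/H = 6.108e-04 · 547.3 · 2.253 / 3.154e+09 = 2.388e-10 m³.
Mean depth h = V/A = 2.388e-10 / 1.789e-04 = 1.335e-06 m.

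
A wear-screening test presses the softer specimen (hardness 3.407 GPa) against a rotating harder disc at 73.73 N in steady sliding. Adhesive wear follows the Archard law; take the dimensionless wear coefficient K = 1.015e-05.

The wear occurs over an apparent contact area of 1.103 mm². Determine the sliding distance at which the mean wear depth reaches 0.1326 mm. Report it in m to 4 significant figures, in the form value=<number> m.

value=665.9 m

The intermediates are shown rounded, and each operation holds full precision; a lone final rounding to 4 significant figures.
Convert: Hardness H = 3.407 GPa = 3.407e+09 Pa.
Convert: Contact area A = 1.103 mm² = 1.103e-06 m².
Convert: Depth limit h_lim = 0.1326 mm = 1.326e-04 m.
Working in SI base units: W = 73.73 N, H = 3.407e+09 Pa, K = 1.015e-05.
Wearable volume V_lim = h_lim·A = 1.326e-04 · 1.103e-06 = 1.463e-10 m³.
Thus life L = V_lim·H/(K·W) = 1.463e-10 · 3.407e+09 / (1.015e-05 · 73.73) = 665.9 m.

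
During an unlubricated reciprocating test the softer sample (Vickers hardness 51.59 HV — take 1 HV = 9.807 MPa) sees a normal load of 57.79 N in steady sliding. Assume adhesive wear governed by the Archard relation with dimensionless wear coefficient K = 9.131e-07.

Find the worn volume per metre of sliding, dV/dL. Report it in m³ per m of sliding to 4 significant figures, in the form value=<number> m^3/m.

Intermediate values are displayed rounded; every step maintains full float precision, and a single final rounding: 4 significant figures.
Hardness H = 51.59 HV × 9.807 MPa/HV = 505.9 MPa = 5.059e+08 Pa.
Collected in SI base units: W = 57.79 N, H = 5.059e+08 Pa, K = 9.131e-07.
Rate of wear dV/dL = K·W/H, so: 9.131e-07 · 57.79 / 5.059e+08 = 1.043e-13 m³/m.

value=1.043e-13 m^3/m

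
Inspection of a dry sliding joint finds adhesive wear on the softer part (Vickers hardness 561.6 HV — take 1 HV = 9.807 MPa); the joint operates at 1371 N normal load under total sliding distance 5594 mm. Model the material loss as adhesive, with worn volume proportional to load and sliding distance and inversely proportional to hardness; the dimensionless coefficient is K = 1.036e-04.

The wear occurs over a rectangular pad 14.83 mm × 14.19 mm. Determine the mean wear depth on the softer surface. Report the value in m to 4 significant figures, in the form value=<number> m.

value=6.855e-07 m

The intermediates appear rounded — the computation maintains full float precision, and rounded just once, at four significant figures.
The distance L = 5594 mm = 5.594 m.
Hardness H = 561.6 HV × 9.807 MPa/HV = 5508 MPa = 5.508e+09 Pa.
Pad sides 14.83 mm × 14.19 mm = 0.01483 m × 0.01419 m. Contact area A = 0.01483 m × 0.01419 m = 2.104e-04 m².
Collected in SI base units: W = 1371 N, H = 5.508e+09 Pa, K = 1.036e-04.
By Archard's law, V = K·W·L/H = 1.036e-04 · 1371 · 5.594 / 5.508e+09 = 1.443e-10 m³.
Mean depth h = V/A = 1.443e-10 / 2.104e-04 = 6.855e-07 m.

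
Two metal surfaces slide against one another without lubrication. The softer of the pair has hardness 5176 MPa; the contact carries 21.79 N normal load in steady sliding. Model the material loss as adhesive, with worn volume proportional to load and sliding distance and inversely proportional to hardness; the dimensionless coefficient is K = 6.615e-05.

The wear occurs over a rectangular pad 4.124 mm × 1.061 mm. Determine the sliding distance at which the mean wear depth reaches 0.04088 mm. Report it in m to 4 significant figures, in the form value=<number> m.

Every step carries full precision — the intermediates are shown rounded, and one final rounding, at four significant digits.
Hardness H = 5176 MPa = 5.176e+09 Pa.
Pad sides 4.124 mm × 1.061 mm = 0.004124 m × 0.001061 m. Contact area A = 0.004124 m × 0.001061 m = 4.376e-06 m².
Depth limit h_lim = 0.04088 mm = 4.088e-05 m.
SI base units throughout: W = 21.79 N, H = 5.176e+09 Pa, K = 6.615e-05.
Permissible volume V_lim = h_lim·A = 4.088e-05 · 4.376e-06 = 1.789e-10 m³.
Life L = V_lim·H/(K·W) = 1.789e-10 · 5.176e+09 / (6.615e-05 · 21.79) = 642.3 m.

value=642.3 m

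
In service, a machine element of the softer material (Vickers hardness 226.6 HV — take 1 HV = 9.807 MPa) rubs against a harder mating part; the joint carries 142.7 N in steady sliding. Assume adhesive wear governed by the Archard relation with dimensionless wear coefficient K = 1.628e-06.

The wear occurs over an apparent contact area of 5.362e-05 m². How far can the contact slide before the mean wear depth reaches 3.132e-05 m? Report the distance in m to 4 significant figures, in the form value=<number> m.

value=1.606e+04 m

All arithmetic maintains full precision; intermediates are displayed rounded, and rounded just once to four significant figures.
Convert: Hardness H = 226.6 HV × 9.807 MPa/HV = 2222 MPa = 2.222e+09 Pa.
In SI base units, W = 142.7 N, H = 2.222e+09 Pa, K = 1.628e-06.
Limit volume V_lim = h_lim·A = 3.132e-05 · 5.362e-05 = 1.679e-09 m³.
Inverting, life L = V_lim·H/(K·W) = 1.679e-09 · 2.222e+09 / (1.628e-06 · 142.7) = 1.606e+04 m.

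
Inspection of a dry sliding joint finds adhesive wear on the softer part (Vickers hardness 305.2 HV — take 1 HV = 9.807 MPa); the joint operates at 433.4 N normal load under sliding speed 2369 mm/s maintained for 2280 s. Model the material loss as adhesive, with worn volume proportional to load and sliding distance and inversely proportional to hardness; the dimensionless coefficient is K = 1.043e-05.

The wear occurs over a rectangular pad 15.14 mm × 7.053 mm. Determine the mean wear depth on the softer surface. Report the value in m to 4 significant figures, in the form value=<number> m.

All arithmetic holds full precision — intermediates appear rounded, and a single final rounding, at 4 significant figures.
Convert: Sliding speed v = 2369 mm/s = 2.369 m/s. Total distance L = v·t = 2.369 m/s × 2280 s = 5401 m.
Convert: Hardness H = 305.2 HV × 9.807 MPa/HV = 2993 MPa = 2.993e+09 Pa.
Convert: Pad sides 15.14 mm × 7.053 mm = 0.01514 m × 0.007053 m. Contact area A = 0.01514 m × 0.007053 m = 1.068e-04 m².
Restated in SI base units: W = 433.4 N, H = 2.993e+09 Pa, K = 1.043e-05.
Volume removed: V = K·W·L/H = 1.043e-05 · 433.4 · 5401 / 2.993e+09 = 8.157e-09 m³.
Average depth h = V/A = 8.157e-09 / 1.068e-04 = 7.639e-05 m.

value=7.639e-05 m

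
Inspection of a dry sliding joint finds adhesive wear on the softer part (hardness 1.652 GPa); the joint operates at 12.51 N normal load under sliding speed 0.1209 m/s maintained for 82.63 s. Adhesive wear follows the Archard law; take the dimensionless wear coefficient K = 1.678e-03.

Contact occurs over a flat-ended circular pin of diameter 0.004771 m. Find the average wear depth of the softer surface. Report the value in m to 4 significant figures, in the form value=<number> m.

The intermediates appear rounded. The computation keeps exact precision — rounded once at the end: 4 significant digits.
Convert: Sliding distance L = v·t = 0.1209 m/s × 82.63 s = 9.990 m.
Convert: Hardness H = 1.652 GPa = 1.652e+09 Pa.
Convert: Contact area A = π·d²/4 = π·(0.004771 m)²/4 = 1.788e-05 m².
Restated in SI base units: W = 12.51 N, H = 1.652e+09 Pa, K = 1.678e-03.
Wear volume V = K·W·L/H = 1.678e-03 · 12.51 · 9.990 / 1.652e+09 = 1.269e-10 m³.
Depth of wear h = V/A = 1.269e-10 / 1.788e-05 = 7.101e-06 m.

value=7.101e-06 m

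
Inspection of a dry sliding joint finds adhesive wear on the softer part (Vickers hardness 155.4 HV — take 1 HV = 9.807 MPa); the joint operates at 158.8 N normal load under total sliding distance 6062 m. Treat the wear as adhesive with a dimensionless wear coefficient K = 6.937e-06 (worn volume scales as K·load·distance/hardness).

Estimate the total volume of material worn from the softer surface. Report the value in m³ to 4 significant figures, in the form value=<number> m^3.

value=4.382e-09 m^3

Every step maintains full precision; printed values are rounded. Rounded once at the end: 4 significant figures.
Hardness H = 155.4 HV × 9.807 MPa/HV = 1524 MPa = 1.524e+09 Pa.
Expressed in SI base units: W = 158.8 N, H = 1.524e+09 Pa, K = 6.937e-06.
Archard volume V = K·W·L/H = 6.937e-06 · 158.8 · 6062 / 1.524e+09 = 4.382e-09 m³.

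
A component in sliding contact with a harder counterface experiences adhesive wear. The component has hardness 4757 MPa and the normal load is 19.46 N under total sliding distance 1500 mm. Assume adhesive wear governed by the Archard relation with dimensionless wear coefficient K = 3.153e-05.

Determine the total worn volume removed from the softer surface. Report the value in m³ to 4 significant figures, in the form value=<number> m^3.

All arithmetic runs at full float precision; intermediates are shown rounded. Rounded once at the end: four significant figures.
Path length L = 1500 mm = 1.500 m.
Hardness H = 4757 MPa = 4.757e+09 Pa.
In SI base units: W = 19.46 N, H = 4.757e+09 Pa, K = 3.153e-05.
Volume removed: V = K·W·L/H = 3.153e-05 · 19.46 · 1.500 / 4.757e+09 = 1.935e-13 m³.

value=1.935e-13 m^3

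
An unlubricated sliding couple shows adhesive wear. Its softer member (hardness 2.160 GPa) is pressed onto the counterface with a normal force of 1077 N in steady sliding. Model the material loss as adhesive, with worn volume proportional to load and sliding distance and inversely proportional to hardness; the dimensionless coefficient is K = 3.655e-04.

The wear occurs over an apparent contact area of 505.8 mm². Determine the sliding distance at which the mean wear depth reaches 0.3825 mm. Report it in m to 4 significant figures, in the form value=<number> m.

Intermediate values are printed rounded — all working math holds full float precision — rounded just once: 4 significant digits.
Hardness H = 2.160 GPa = 2.160e+09 Pa.
Contact area A = 505.8 mm² = 5.058e-04 m².
Depth limit h_lim = 0.3825 mm = 3.825e-04 m.
In SI base units: W = 1077 N, H = 2.160e+09 Pa, K = 3.655e-04.
Volume at the limit: V_lim = h_lim·A = 3.825e-04 · 5.058e-04 = 1.935e-07 m³.
So the life L = V_lim·H/(K·W) = 1.935e-07 · 2.160e+09 / (3.655e-04 · 1077) = 1062 m.

value=1062 m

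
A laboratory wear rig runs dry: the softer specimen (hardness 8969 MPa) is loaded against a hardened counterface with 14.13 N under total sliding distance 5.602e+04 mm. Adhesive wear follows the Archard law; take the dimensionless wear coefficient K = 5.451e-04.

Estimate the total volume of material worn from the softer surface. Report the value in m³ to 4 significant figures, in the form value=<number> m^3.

value=4.811e-11 m^3

All arithmetic carries exact precision — intermediate values are printed rounded — rounded just once: 4 significant digits.
Convert: Distance covered L = 5.602e+04 mm = 56.02 m.
Convert: Hardness H = 8969 MPa = 8.969e+09 Pa.
Restated in SI base units: W = 14.13 N, H = 8.969e+09 Pa, K = 5.451e-04.
Volume removed: V = K·W·L/H = 5.451e-04 · 14.13 · 56.02 / 8.969e+09 = 4.811e-11 m³.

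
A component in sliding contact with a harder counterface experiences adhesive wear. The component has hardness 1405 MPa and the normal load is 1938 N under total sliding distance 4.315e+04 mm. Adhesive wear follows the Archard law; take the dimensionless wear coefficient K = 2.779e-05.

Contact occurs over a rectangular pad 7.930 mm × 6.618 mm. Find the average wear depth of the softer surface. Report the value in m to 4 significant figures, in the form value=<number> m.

The intermediates are shown rounded — all arithmetic runs at full precision. Rounded once at the end, at four significant figures.
Total distance L = 4.315e+04 mm = 43.15 m.
Hardness H = 1405 MPa = 1.405e+09 Pa.
Pad sides 7.930 mm × 6.618 mm = 0.007930 m × 0.006618 m. Contact area A = 0.007930 m × 0.006618 m = 5.248e-05 m².
In SI base units: W = 1938 N, H = 1.405e+09 Pa, K = 2.779e-05.
Archard relation: V = K·W·L/H = 2.779e-05 · 1938 · 43.15 / 1.405e+09 = 1.654e-09 m³.
Average depth h = V/A = 1.654e-09 / 5.248e-05 = 3.152e-05 m.

value=3.152e-05 m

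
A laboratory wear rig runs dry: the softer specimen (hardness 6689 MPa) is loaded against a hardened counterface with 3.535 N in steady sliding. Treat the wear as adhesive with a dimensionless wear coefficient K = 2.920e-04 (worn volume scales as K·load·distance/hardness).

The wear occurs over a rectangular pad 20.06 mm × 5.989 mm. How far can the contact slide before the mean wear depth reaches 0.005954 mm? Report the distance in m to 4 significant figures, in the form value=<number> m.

The computation carries exact precision — intermediates are displayed rounded, and rounded once at the end, at four significant digits.
Convert: Hardness H = 6689 MPa = 6.689e+09 Pa.
Convert: Pad sides 20.06 mm × 5.989 mm = 0.02006 m × 0.005989 m. Contact area A = 0.02006 m × 0.005989 m = 1.201e-04 m².
Convert: Depth limit h_lim = 0.005954 mm = 5.954e-06 m.
Restated in SI base units: W = 3.535 N, H = 6.689e+09 Pa, K = 2.920e-04.
Wearable volume V_lim = h_lim·A = 5.954e-06 · 1.201e-04 = 7.153e-10 m³.
Life L = V_lim·H/(K·W) = 7.153e-10 · 6.689e+09 / (2.920e-04 · 3.535) = 4635 m.

value=4635 m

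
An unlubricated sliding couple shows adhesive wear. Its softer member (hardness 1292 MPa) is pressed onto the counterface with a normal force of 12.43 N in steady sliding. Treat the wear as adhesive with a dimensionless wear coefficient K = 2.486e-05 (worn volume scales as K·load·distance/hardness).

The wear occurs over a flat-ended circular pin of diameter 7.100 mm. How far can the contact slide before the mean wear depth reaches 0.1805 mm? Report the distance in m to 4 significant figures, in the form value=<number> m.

value=2.988e+04 m

Shown intermediates are rounded — all working math carries exact precision — rounded just once: four significant digits.
Hardness H = 1292 MPa = 1.292e+09 Pa.
Pin diameter d = 7.100 mm = 0.007100 m. Contact area A = π·d²/4 = π·(0.007100 m)²/4 = 3.959e-05 m².
Depth limit h_lim = 0.1805 mm = 1.805e-04 m.
Working in SI base units: W = 12.43 N, H = 1.292e+09 Pa, K = 2.486e-05.
Permissible volume V_lim = h_lim·A = 1.805e-04 · 3.959e-05 = 7.146e-09 m³.
Life L = V_lim·H/(K·W) = 7.146e-09 · 1.292e+09 / (2.486e-05 · 12.43) = 2.988e+04 m.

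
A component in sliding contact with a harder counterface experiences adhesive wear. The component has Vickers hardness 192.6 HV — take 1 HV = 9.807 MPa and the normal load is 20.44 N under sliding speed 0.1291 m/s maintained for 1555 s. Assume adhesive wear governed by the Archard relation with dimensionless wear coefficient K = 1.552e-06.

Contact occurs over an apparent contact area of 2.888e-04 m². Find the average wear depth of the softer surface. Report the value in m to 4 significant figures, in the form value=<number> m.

value=1.167e-08 m

The algebra holds full precision. Intermediates appear rounded — rounded just once to four significant digits.
Distance covered L = v·t = 0.1291 m/s × 1555 s = 200.8 m.
Hardness H = 192.6 HV × 9.807 MPa/HV = 1889 MPa = 1.889e+09 Pa.
Collected in SI base units: W = 20.44 N, H = 1.889e+09 Pa, K = 1.552e-06.
The Archard volume V = K·W·L/H = 1.552e-06 · 20.44 · 200.8 / 1.889e+09 = 3.372e-12 m³.
Average depth h = V/A = 3.372e-12 / 2.888e-04 = 1.167e-08 m.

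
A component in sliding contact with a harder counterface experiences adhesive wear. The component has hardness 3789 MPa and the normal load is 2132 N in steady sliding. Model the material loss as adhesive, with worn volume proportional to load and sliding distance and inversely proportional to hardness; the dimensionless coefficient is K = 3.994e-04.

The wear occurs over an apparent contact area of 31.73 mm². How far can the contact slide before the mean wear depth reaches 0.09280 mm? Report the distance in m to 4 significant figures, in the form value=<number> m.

value=13.10 m

Displayed values are rounded. The computation holds full float precision, and one final rounding: 4 significant figures.
Convert: Hardness H = 3789 MPa = 3.789e+09 Pa.
Convert: Contact area A = 31.73 mm² = 3.173e-05 m².
Convert: Depth limit h_lim = 0.09280 mm = 9.280e-05 m.
Collected in SI base units: W = 2132 N, H = 3.789e+09 Pa, K = 3.994e-04.
Wearable volume V_lim = h_lim·A = 9.280e-05 · 3.173e-05 = 2.945e-09 m³.
Inverting, life L = V_lim·H/(K·W) = 2.945e-09 · 3.789e+09 / (3.994e-04 · 2132) = 13.10 m.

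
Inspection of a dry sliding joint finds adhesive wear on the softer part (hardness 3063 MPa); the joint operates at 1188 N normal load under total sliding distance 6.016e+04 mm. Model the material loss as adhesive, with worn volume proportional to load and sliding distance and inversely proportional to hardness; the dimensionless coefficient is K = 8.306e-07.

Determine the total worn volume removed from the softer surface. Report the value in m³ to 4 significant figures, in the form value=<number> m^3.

value=1.938e-11 m^3

The algebra maintains exact precision, and the intermediates appear rounded — rounded just once: 4 significant figures.
Distance L = 6.016e+04 mm = 60.16 m.
Hardness H = 3063 MPa = 3.063e+09 Pa.
As SI base values: W = 1188 N, H = 3.063e+09 Pa, K = 8.306e-07.
Wear volume V = K·W·L/H = 8.306e-07 · 1188 · 60.16 / 3.063e+09 = 1.938e-11 m³.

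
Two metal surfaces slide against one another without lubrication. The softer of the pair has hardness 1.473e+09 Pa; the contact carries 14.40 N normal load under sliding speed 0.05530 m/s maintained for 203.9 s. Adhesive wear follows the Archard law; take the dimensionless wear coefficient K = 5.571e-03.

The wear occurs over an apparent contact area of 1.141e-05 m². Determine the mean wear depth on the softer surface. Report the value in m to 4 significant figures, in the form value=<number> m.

The computation keeps full float precision. Shown intermediates are rounded, and rounded just once: 4 significant figures.
Distance covered L = v·t = 0.05530 m/s × 203.9 s = 11.28 m.
In SI base units: W = 14.40 N, H = 1.473e+09 Pa, K = 5.571e-03.
Worn volume V = K·W·L/H = 5.571e-03 · 14.40 · 11.28 / 1.473e+09 = 6.141e-10 m³.
Mean depth h = V/A = 6.141e-10 / 1.141e-05 = 5.382e-05 m.

value=5.382e-05 m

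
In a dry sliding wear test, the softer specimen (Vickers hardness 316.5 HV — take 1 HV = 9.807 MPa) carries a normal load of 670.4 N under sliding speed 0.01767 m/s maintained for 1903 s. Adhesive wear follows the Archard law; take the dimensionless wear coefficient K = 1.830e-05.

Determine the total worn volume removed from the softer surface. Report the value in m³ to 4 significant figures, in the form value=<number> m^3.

value=1.329e-10 m^3

The computation maintains full precision, and intermediate values are shown rounded — one final rounding: 4 significant figures.
Convert: Total distance L = v·t = 0.01767 m/s × 1903 s = 33.63 m.
Convert: Hardness H = 316.5 HV × 9.807 MPa/HV = 3104 MPa = 3.104e+09 Pa.
In SI base units: W = 670.4 N, H = 3.104e+09 Pa, K = 1.830e-05.
Worn volume V = K·W·L/H = 1.830e-05 · 670.4 · 33.63 / 3.104e+09 = 1.329e-10 m³.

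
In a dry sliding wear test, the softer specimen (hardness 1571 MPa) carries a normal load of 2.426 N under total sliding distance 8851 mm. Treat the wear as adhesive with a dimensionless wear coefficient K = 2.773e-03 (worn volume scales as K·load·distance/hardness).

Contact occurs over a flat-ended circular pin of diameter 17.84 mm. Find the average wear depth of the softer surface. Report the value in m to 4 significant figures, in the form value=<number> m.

Shown intermediates are rounded; every step keeps full float precision. Rounded just once: 4 significant figures.
Sliding distance L = 8851 mm = 8.851 m.
Hardness H = 1571 MPa = 1.571e+09 Pa.
Pin diameter d = 17.84 mm = 0.01784 m. Contact area A = π·d²/4 = π·(0.01784 m)²/4 = 2.500e-04 m².
In SI base units, W = 2.426 N, H = 1.571e+09 Pa, K = 2.773e-03.
The Archard volume V = K·W·L/H = 2.773e-03 · 2.426 · 8.851 / 1.571e+09 = 3.790e-11 m³.
Depth h = V/A = 3.790e-11 / 2.500e-04 = 1.516e-07 m.

value=1.516e-07 m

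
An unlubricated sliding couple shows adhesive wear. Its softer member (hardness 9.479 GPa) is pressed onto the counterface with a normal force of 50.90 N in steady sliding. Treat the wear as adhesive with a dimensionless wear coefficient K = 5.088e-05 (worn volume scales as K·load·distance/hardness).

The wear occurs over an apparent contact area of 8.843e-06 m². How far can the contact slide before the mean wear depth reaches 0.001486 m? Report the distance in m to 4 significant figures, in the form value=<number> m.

All arithmetic runs at full precision; intermediates are printed rounded, and a lone final rounding: 4 significant digits.
Convert: Hardness H = 9.479 GPa = 9.479e+09 Pa.
SI base units throughout: W = 50.90 N, H = 9.479e+09 Pa, K = 5.088e-05.
Permissible volume V_lim = h_lim·A = 0.001486 · 8.843e-06 = 1.314e-08 m³.
Life L = V_lim·H/(K·W) = 1.314e-08 · 9.479e+09 / (5.088e-05 · 50.90) = 4.810e+04 m.

value=4.810e+04 m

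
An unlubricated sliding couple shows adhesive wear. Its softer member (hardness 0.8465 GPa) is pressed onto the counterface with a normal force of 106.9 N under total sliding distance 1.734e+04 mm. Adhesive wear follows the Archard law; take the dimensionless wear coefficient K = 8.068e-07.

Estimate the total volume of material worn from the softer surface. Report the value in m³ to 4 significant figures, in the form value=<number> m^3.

All working math maintains full float precision — intermediate values are printed rounded — one final rounding, at 4 significant digits.
Path length L = 1.734e+04 mm = 17.34 m.
Hardness H = 0.8465 GPa = 8.465e+08 Pa.
SI base units throughout: W = 106.9 N, H = 8.465e+08 Pa, K = 8.068e-07.
Worn volume V = K·W·L/H = 8.068e-07 · 106.9 · 17.34 / 8.465e+08 = 1.767e-12 m³.

value=1.767e-12 m^3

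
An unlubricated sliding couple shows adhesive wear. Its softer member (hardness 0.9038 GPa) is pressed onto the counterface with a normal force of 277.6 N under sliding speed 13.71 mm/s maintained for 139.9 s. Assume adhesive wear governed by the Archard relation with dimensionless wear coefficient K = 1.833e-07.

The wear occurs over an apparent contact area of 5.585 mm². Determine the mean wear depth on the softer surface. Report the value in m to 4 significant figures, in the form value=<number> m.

value=1.933e-08 m

The intermediates are shown rounded — the computation keeps full float precision, and one final rounding: four significant figures.
Convert: Sliding speed v = 13.71 mm/s = 0.01371 m/s. Distance L = v·t = 0.01371 m/s × 139.9 s = 1.918 m.
Convert: Hardness H = 0.9038 GPa = 9.038e+08 Pa.
Convert: Contact area A = 5.585 mm² = 5.585e-06 m².
Restated in SI base units: W = 277.6 N, H = 9.038e+08 Pa, K = 1.833e-07.
Apply Archard: V = K·W·L/H = 1.833e-07 · 277.6 · 1.918 / 9.038e+08 = 1.080e-13 m³.
Mean depth h = V/A = 1.080e-13 / 5.585e-06 = 1.933e-08 m.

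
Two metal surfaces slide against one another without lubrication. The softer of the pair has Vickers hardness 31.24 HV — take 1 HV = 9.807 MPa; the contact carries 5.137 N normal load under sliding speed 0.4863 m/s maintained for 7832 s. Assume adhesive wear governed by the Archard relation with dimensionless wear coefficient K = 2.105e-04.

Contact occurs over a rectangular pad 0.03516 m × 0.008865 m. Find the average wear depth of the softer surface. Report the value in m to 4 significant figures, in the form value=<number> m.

value=4.313e-05 m

Intermediate values are displayed rounded — each operation holds full float precision — a single final rounding: 4 significant digits.
Path length L = v·t = 0.4863 m/s × 7832 s = 3809 m.
Hardness H = 31.24 HV × 9.807 MPa/HV = 306.4 MPa = 3.064e+08 Pa.
Contact area A = 0.03516 m × 0.008865 m = 3.117e-04 m².
As SI base values: W = 5.137 N, H = 3.064e+08 Pa, K = 2.105e-04.
Archard relation: V = K·W·L/H = 2.105e-04 · 5.137 · 3809 / 3.064e+08 = 1.344e-08 m³.
Depth h = V/A = 1.344e-08 / 3.117e-04 = 4.313e-05 m.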